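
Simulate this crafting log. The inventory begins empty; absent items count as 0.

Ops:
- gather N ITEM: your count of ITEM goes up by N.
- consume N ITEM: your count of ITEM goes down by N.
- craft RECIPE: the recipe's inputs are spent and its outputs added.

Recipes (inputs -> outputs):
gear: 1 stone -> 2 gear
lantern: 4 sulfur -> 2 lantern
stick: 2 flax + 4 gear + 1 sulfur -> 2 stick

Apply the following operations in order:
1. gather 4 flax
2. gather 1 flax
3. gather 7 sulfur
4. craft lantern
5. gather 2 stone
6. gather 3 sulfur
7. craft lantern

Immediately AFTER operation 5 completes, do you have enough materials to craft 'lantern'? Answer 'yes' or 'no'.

After 1 (gather 4 flax): flax=4
After 2 (gather 1 flax): flax=5
After 3 (gather 7 sulfur): flax=5 sulfur=7
After 4 (craft lantern): flax=5 lantern=2 sulfur=3
After 5 (gather 2 stone): flax=5 lantern=2 stone=2 sulfur=3

Answer: no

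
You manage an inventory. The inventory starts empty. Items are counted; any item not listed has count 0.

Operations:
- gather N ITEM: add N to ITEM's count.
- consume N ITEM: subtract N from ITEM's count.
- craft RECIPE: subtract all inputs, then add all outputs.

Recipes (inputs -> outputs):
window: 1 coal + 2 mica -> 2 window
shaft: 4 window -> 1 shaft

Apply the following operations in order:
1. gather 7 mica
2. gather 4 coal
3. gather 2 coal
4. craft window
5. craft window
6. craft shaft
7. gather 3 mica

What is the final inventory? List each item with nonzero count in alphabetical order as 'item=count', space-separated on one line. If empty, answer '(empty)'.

After 1 (gather 7 mica): mica=7
After 2 (gather 4 coal): coal=4 mica=7
After 3 (gather 2 coal): coal=6 mica=7
After 4 (craft window): coal=5 mica=5 window=2
After 5 (craft window): coal=4 mica=3 window=4
After 6 (craft shaft): coal=4 mica=3 shaft=1
After 7 (gather 3 mica): coal=4 mica=6 shaft=1

Answer: coal=4 mica=6 shaft=1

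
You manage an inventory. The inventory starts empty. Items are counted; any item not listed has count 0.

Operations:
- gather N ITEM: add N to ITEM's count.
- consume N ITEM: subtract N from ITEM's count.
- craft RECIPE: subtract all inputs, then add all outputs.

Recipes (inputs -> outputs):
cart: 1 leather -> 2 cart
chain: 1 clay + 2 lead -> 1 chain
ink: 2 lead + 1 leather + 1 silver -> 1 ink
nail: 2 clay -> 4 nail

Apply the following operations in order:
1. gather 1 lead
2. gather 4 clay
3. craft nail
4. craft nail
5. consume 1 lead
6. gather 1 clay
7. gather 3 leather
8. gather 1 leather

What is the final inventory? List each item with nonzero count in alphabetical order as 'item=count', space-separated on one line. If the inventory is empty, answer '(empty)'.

After 1 (gather 1 lead): lead=1
After 2 (gather 4 clay): clay=4 lead=1
After 3 (craft nail): clay=2 lead=1 nail=4
After 4 (craft nail): lead=1 nail=8
After 5 (consume 1 lead): nail=8
After 6 (gather 1 clay): clay=1 nail=8
After 7 (gather 3 leather): clay=1 leather=3 nail=8
After 8 (gather 1 leather): clay=1 leather=4 nail=8

Answer: clay=1 leather=4 nail=8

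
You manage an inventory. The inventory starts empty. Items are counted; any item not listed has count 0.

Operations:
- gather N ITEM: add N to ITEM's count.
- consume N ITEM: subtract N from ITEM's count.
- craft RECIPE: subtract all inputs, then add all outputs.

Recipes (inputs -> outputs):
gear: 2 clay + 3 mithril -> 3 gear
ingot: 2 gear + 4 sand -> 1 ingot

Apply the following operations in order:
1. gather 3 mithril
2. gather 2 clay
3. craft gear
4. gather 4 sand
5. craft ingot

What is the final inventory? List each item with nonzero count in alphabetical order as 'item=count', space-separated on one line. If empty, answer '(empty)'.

After 1 (gather 3 mithril): mithril=3
After 2 (gather 2 clay): clay=2 mithril=3
After 3 (craft gear): gear=3
After 4 (gather 4 sand): gear=3 sand=4
After 5 (craft ingot): gear=1 ingot=1

Answer: gear=1 ingot=1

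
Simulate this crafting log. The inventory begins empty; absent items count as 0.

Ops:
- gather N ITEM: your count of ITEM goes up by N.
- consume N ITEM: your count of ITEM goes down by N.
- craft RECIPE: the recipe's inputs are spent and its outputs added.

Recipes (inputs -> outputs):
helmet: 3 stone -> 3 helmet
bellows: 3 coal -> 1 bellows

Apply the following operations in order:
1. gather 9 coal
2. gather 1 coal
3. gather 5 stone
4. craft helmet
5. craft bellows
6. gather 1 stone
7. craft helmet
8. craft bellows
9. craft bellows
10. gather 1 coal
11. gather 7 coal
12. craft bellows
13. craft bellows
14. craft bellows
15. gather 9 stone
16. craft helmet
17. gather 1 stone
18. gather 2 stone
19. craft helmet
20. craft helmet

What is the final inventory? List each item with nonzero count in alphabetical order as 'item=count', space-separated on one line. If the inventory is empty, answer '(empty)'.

Answer: bellows=6 helmet=15 stone=3

Derivation:
After 1 (gather 9 coal): coal=9
After 2 (gather 1 coal): coal=10
After 3 (gather 5 stone): coal=10 stone=5
After 4 (craft helmet): coal=10 helmet=3 stone=2
After 5 (craft bellows): bellows=1 coal=7 helmet=3 stone=2
After 6 (gather 1 stone): bellows=1 coal=7 helmet=3 stone=3
After 7 (craft helmet): bellows=1 coal=7 helmet=6
After 8 (craft bellows): bellows=2 coal=4 helmet=6
After 9 (craft bellows): bellows=3 coal=1 helmet=6
After 10 (gather 1 coal): bellows=3 coal=2 helmet=6
After 11 (gather 7 coal): bellows=3 coal=9 helmet=6
After 12 (craft bellows): bellows=4 coal=6 helmet=6
After 13 (craft bellows): bellows=5 coal=3 helmet=6
After 14 (craft bellows): bellows=6 helmet=6
After 15 (gather 9 stone): bellows=6 helmet=6 stone=9
After 16 (craft helmet): bellows=6 helmet=9 stone=6
After 17 (gather 1 stone): bellows=6 helmet=9 stone=7
After 18 (gather 2 stone): bellows=6 helmet=9 stone=9
After 19 (craft helmet): bellows=6 helmet=12 stone=6
After 20 (craft helmet): bellows=6 helmet=15 stone=3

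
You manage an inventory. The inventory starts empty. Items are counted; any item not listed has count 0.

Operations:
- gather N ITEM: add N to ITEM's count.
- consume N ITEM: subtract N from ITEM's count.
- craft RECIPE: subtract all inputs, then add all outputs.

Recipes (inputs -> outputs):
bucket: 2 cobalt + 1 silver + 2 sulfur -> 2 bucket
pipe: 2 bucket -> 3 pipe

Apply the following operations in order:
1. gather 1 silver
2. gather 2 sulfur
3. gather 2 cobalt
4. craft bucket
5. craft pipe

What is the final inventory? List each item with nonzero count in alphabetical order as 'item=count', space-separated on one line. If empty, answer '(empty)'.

After 1 (gather 1 silver): silver=1
After 2 (gather 2 sulfur): silver=1 sulfur=2
After 3 (gather 2 cobalt): cobalt=2 silver=1 sulfur=2
After 4 (craft bucket): bucket=2
After 5 (craft pipe): pipe=3

Answer: pipe=3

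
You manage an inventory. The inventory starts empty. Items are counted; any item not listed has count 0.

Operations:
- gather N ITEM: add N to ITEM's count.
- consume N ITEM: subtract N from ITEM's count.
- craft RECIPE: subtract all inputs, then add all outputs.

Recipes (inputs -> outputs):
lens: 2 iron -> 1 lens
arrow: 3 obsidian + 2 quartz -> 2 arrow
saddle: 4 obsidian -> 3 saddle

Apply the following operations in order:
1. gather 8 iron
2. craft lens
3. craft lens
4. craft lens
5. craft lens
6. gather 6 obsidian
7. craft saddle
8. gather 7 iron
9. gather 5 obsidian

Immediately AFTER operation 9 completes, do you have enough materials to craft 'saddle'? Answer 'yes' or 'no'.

Answer: yes

Derivation:
After 1 (gather 8 iron): iron=8
After 2 (craft lens): iron=6 lens=1
After 3 (craft lens): iron=4 lens=2
After 4 (craft lens): iron=2 lens=3
After 5 (craft lens): lens=4
After 6 (gather 6 obsidian): lens=4 obsidian=6
After 7 (craft saddle): lens=4 obsidian=2 saddle=3
After 8 (gather 7 iron): iron=7 lens=4 obsidian=2 saddle=3
After 9 (gather 5 obsidian): iron=7 lens=4 obsidian=7 saddle=3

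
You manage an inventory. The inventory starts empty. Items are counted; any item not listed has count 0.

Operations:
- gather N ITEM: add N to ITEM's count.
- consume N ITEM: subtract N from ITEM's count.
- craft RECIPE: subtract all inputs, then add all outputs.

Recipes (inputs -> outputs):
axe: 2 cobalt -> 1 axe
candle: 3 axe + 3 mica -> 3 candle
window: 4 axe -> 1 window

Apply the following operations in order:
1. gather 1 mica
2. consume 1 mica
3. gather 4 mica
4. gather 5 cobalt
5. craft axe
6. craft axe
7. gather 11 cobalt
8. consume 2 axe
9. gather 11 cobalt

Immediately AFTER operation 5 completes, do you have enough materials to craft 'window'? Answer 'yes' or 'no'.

Answer: no

Derivation:
After 1 (gather 1 mica): mica=1
After 2 (consume 1 mica): (empty)
After 3 (gather 4 mica): mica=4
After 4 (gather 5 cobalt): cobalt=5 mica=4
After 5 (craft axe): axe=1 cobalt=3 mica=4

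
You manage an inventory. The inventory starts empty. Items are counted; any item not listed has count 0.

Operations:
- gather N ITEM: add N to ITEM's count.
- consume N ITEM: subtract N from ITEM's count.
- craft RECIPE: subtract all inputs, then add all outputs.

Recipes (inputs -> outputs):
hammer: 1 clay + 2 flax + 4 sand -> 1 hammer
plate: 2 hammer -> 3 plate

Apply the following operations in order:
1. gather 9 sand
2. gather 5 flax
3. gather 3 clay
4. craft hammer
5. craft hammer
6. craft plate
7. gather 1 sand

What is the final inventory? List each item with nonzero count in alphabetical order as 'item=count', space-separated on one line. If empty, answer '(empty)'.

After 1 (gather 9 sand): sand=9
After 2 (gather 5 flax): flax=5 sand=9
After 3 (gather 3 clay): clay=3 flax=5 sand=9
After 4 (craft hammer): clay=2 flax=3 hammer=1 sand=5
After 5 (craft hammer): clay=1 flax=1 hammer=2 sand=1
After 6 (craft plate): clay=1 flax=1 plate=3 sand=1
After 7 (gather 1 sand): clay=1 flax=1 plate=3 sand=2

Answer: clay=1 flax=1 plate=3 sand=2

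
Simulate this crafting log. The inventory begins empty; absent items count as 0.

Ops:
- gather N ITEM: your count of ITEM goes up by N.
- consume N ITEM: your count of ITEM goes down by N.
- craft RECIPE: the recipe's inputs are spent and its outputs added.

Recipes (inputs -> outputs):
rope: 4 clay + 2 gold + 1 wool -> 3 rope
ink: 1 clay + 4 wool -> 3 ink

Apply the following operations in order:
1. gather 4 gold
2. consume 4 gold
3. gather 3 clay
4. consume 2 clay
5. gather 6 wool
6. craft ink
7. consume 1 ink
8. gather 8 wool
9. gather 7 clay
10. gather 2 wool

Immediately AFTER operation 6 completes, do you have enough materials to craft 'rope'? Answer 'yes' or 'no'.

Answer: no

Derivation:
After 1 (gather 4 gold): gold=4
After 2 (consume 4 gold): (empty)
After 3 (gather 3 clay): clay=3
After 4 (consume 2 clay): clay=1
After 5 (gather 6 wool): clay=1 wool=6
After 6 (craft ink): ink=3 wool=2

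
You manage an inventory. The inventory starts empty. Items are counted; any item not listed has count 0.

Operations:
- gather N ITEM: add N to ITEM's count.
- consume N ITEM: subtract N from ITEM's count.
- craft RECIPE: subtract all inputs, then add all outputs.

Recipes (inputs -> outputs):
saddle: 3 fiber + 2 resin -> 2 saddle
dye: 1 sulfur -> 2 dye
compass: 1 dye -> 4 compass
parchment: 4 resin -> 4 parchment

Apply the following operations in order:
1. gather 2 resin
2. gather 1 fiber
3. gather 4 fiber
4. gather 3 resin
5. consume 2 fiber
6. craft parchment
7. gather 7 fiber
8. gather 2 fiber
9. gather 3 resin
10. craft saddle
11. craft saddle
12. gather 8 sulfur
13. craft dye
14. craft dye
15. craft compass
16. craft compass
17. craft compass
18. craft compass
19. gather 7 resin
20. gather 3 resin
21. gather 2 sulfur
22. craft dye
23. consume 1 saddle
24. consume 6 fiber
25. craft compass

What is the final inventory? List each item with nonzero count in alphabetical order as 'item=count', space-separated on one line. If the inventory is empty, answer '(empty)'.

Answer: compass=20 dye=1 parchment=4 resin=10 saddle=3 sulfur=7

Derivation:
After 1 (gather 2 resin): resin=2
After 2 (gather 1 fiber): fiber=1 resin=2
After 3 (gather 4 fiber): fiber=5 resin=2
After 4 (gather 3 resin): fiber=5 resin=5
After 5 (consume 2 fiber): fiber=3 resin=5
After 6 (craft parchment): fiber=3 parchment=4 resin=1
After 7 (gather 7 fiber): fiber=10 parchment=4 resin=1
After 8 (gather 2 fiber): fiber=12 parchment=4 resin=1
After 9 (gather 3 resin): fiber=12 parchment=4 resin=4
After 10 (craft saddle): fiber=9 parchment=4 resin=2 saddle=2
After 11 (craft saddle): fiber=6 parchment=4 saddle=4
After 12 (gather 8 sulfur): fiber=6 parchment=4 saddle=4 sulfur=8
After 13 (craft dye): dye=2 fiber=6 parchment=4 saddle=4 sulfur=7
After 14 (craft dye): dye=4 fiber=6 parchment=4 saddle=4 sulfur=6
After 15 (craft compass): compass=4 dye=3 fiber=6 parchment=4 saddle=4 sulfur=6
After 16 (craft compass): compass=8 dye=2 fiber=6 parchment=4 saddle=4 sulfur=6
After 17 (craft compass): compass=12 dye=1 fiber=6 parchment=4 saddle=4 sulfur=6
After 18 (craft compass): compass=16 fiber=6 parchment=4 saddle=4 sulfur=6
After 19 (gather 7 resin): compass=16 fiber=6 parchment=4 resin=7 saddle=4 sulfur=6
After 20 (gather 3 resin): compass=16 fiber=6 parchment=4 resin=10 saddle=4 sulfur=6
After 21 (gather 2 sulfur): compass=16 fiber=6 parchment=4 resin=10 saddle=4 sulfur=8
After 22 (craft dye): compass=16 dye=2 fiber=6 parchment=4 resin=10 saddle=4 sulfur=7
After 23 (consume 1 saddle): compass=16 dye=2 fiber=6 parchment=4 resin=10 saddle=3 sulfur=7
After 24 (consume 6 fiber): compass=16 dye=2 parchment=4 resin=10 saddle=3 sulfur=7
After 25 (craft compass): compass=20 dye=1 parchment=4 resin=10 saddle=3 sulfur=7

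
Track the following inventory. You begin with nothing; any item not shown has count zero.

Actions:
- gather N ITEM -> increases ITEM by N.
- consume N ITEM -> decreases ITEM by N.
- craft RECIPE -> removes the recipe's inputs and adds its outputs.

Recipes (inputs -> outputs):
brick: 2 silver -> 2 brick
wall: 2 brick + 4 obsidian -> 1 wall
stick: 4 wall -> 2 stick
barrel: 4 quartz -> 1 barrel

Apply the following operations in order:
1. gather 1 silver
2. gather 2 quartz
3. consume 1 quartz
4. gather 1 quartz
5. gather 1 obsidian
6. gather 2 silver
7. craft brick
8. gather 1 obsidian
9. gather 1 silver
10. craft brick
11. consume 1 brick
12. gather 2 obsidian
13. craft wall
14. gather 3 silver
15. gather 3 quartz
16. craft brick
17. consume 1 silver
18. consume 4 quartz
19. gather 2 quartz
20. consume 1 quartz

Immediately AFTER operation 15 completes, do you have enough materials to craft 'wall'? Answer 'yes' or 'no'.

Answer: no

Derivation:
After 1 (gather 1 silver): silver=1
After 2 (gather 2 quartz): quartz=2 silver=1
After 3 (consume 1 quartz): quartz=1 silver=1
After 4 (gather 1 quartz): quartz=2 silver=1
After 5 (gather 1 obsidian): obsidian=1 quartz=2 silver=1
After 6 (gather 2 silver): obsidian=1 quartz=2 silver=3
After 7 (craft brick): brick=2 obsidian=1 quartz=2 silver=1
After 8 (gather 1 obsidian): brick=2 obsidian=2 quartz=2 silver=1
After 9 (gather 1 silver): brick=2 obsidian=2 quartz=2 silver=2
After 10 (craft brick): brick=4 obsidian=2 quartz=2
After 11 (consume 1 brick): brick=3 obsidian=2 quartz=2
After 12 (gather 2 obsidian): brick=3 obsidian=4 quartz=2
After 13 (craft wall): brick=1 quartz=2 wall=1
After 14 (gather 3 silver): brick=1 quartz=2 silver=3 wall=1
After 15 (gather 3 quartz): brick=1 quartz=5 silver=3 wall=1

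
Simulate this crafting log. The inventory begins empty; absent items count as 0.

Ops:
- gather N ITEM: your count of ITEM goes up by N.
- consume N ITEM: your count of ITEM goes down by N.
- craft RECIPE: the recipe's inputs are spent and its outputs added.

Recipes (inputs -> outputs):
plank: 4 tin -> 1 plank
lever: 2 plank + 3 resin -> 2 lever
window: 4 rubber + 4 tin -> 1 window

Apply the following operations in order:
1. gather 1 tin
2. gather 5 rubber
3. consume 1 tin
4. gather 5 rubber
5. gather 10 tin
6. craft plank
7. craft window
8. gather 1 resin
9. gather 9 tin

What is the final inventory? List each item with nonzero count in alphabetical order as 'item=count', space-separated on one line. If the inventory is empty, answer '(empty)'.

Answer: plank=1 resin=1 rubber=6 tin=11 window=1

Derivation:
After 1 (gather 1 tin): tin=1
After 2 (gather 5 rubber): rubber=5 tin=1
After 3 (consume 1 tin): rubber=5
After 4 (gather 5 rubber): rubber=10
After 5 (gather 10 tin): rubber=10 tin=10
After 6 (craft plank): plank=1 rubber=10 tin=6
After 7 (craft window): plank=1 rubber=6 tin=2 window=1
After 8 (gather 1 resin): plank=1 resin=1 rubber=6 tin=2 window=1
After 9 (gather 9 tin): plank=1 resin=1 rubber=6 tin=11 window=1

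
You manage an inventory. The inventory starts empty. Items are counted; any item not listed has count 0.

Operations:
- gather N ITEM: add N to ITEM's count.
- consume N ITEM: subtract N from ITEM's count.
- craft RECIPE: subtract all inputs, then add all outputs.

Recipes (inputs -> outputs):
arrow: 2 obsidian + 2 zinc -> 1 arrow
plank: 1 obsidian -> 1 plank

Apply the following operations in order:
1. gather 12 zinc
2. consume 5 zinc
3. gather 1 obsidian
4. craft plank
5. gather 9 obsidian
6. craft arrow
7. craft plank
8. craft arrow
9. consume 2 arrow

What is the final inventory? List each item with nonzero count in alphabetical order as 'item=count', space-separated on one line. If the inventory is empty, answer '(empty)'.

Answer: obsidian=4 plank=2 zinc=3

Derivation:
After 1 (gather 12 zinc): zinc=12
After 2 (consume 5 zinc): zinc=7
After 3 (gather 1 obsidian): obsidian=1 zinc=7
After 4 (craft plank): plank=1 zinc=7
After 5 (gather 9 obsidian): obsidian=9 plank=1 zinc=7
After 6 (craft arrow): arrow=1 obsidian=7 plank=1 zinc=5
After 7 (craft plank): arrow=1 obsidian=6 plank=2 zinc=5
After 8 (craft arrow): arrow=2 obsidian=4 plank=2 zinc=3
After 9 (consume 2 arrow): obsidian=4 plank=2 zinc=3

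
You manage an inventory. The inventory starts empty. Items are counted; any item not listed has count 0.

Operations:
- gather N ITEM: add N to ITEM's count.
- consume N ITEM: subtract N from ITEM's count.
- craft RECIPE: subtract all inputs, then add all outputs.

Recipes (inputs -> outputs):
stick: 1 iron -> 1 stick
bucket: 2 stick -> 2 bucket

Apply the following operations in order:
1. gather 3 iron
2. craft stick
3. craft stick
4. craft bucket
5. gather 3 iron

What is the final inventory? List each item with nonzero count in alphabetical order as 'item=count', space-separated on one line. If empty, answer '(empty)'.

Answer: bucket=2 iron=4

Derivation:
After 1 (gather 3 iron): iron=3
After 2 (craft stick): iron=2 stick=1
After 3 (craft stick): iron=1 stick=2
After 4 (craft bucket): bucket=2 iron=1
After 5 (gather 3 iron): bucket=2 iron=4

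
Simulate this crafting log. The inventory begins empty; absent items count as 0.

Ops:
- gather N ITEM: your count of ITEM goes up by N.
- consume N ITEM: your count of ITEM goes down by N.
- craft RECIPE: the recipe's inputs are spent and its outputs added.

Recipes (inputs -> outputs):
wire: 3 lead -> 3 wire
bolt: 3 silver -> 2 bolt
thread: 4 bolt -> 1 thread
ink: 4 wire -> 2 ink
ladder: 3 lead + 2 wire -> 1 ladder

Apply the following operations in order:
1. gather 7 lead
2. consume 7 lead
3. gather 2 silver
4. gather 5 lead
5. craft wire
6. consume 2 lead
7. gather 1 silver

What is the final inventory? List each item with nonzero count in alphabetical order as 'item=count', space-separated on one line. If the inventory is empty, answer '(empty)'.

After 1 (gather 7 lead): lead=7
After 2 (consume 7 lead): (empty)
After 3 (gather 2 silver): silver=2
After 4 (gather 5 lead): lead=5 silver=2
After 5 (craft wire): lead=2 silver=2 wire=3
After 6 (consume 2 lead): silver=2 wire=3
After 7 (gather 1 silver): silver=3 wire=3

Answer: silver=3 wire=3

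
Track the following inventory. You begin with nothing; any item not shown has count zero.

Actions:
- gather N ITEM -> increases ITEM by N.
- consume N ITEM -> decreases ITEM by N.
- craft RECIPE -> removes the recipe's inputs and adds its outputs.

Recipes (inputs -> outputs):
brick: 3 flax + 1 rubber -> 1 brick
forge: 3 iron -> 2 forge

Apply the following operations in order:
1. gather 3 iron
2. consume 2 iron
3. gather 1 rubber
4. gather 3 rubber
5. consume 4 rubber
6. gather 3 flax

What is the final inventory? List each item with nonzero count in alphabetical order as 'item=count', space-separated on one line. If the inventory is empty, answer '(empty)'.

Answer: flax=3 iron=1

Derivation:
After 1 (gather 3 iron): iron=3
After 2 (consume 2 iron): iron=1
After 3 (gather 1 rubber): iron=1 rubber=1
After 4 (gather 3 rubber): iron=1 rubber=4
After 5 (consume 4 rubber): iron=1
After 6 (gather 3 flax): flax=3 iron=1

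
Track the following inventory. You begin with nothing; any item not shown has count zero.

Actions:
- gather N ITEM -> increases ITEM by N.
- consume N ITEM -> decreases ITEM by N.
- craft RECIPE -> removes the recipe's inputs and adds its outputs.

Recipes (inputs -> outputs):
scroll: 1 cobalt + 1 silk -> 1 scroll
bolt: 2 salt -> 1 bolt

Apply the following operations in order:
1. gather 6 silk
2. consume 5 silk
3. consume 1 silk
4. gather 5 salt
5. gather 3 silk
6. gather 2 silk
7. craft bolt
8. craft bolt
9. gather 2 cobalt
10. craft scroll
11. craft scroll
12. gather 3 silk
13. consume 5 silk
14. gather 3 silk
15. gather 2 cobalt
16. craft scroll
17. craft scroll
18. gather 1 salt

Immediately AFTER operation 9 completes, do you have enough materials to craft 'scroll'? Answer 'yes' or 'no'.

After 1 (gather 6 silk): silk=6
After 2 (consume 5 silk): silk=1
After 3 (consume 1 silk): (empty)
After 4 (gather 5 salt): salt=5
After 5 (gather 3 silk): salt=5 silk=3
After 6 (gather 2 silk): salt=5 silk=5
After 7 (craft bolt): bolt=1 salt=3 silk=5
After 8 (craft bolt): bolt=2 salt=1 silk=5
After 9 (gather 2 cobalt): bolt=2 cobalt=2 salt=1 silk=5

Answer: yes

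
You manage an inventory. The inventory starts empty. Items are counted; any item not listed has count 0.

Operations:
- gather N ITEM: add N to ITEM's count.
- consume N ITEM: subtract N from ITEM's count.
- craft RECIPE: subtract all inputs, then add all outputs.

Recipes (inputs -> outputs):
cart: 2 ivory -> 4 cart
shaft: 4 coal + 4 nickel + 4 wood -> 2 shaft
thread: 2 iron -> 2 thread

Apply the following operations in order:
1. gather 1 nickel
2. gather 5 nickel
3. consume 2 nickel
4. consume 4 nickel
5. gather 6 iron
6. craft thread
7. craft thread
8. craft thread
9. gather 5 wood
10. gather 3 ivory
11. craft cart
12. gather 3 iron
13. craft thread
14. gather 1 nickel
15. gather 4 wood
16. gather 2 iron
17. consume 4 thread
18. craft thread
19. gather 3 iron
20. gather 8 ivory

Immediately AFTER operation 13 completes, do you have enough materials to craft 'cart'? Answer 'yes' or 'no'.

After 1 (gather 1 nickel): nickel=1
After 2 (gather 5 nickel): nickel=6
After 3 (consume 2 nickel): nickel=4
After 4 (consume 4 nickel): (empty)
After 5 (gather 6 iron): iron=6
After 6 (craft thread): iron=4 thread=2
After 7 (craft thread): iron=2 thread=4
After 8 (craft thread): thread=6
After 9 (gather 5 wood): thread=6 wood=5
After 10 (gather 3 ivory): ivory=3 thread=6 wood=5
After 11 (craft cart): cart=4 ivory=1 thread=6 wood=5
After 12 (gather 3 iron): cart=4 iron=3 ivory=1 thread=6 wood=5
After 13 (craft thread): cart=4 iron=1 ivory=1 thread=8 wood=5

Answer: no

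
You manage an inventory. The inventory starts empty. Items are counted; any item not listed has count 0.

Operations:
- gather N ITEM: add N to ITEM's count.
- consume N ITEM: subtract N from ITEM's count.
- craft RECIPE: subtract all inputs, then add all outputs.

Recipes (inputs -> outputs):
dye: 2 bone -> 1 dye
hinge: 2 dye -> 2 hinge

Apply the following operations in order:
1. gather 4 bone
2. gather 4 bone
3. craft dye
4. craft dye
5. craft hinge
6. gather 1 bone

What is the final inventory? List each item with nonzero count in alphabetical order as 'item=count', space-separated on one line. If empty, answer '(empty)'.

After 1 (gather 4 bone): bone=4
After 2 (gather 4 bone): bone=8
After 3 (craft dye): bone=6 dye=1
After 4 (craft dye): bone=4 dye=2
After 5 (craft hinge): bone=4 hinge=2
After 6 (gather 1 bone): bone=5 hinge=2

Answer: bone=5 hinge=2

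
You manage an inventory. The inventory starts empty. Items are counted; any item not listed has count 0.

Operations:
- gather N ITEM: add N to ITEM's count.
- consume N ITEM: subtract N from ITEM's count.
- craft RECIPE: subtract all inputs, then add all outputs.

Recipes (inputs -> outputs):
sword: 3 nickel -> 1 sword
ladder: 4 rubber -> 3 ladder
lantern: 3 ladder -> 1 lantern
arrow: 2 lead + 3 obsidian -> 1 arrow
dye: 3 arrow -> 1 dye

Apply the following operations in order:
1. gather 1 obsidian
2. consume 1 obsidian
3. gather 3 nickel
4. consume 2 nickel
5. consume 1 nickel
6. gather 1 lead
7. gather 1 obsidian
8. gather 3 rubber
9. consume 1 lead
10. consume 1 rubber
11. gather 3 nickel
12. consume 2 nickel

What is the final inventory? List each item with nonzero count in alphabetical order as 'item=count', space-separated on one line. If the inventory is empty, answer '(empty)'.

Answer: nickel=1 obsidian=1 rubber=2

Derivation:
After 1 (gather 1 obsidian): obsidian=1
After 2 (consume 1 obsidian): (empty)
After 3 (gather 3 nickel): nickel=3
After 4 (consume 2 nickel): nickel=1
After 5 (consume 1 nickel): (empty)
After 6 (gather 1 lead): lead=1
After 7 (gather 1 obsidian): lead=1 obsidian=1
After 8 (gather 3 rubber): lead=1 obsidian=1 rubber=3
After 9 (consume 1 lead): obsidian=1 rubber=3
After 10 (consume 1 rubber): obsidian=1 rubber=2
After 11 (gather 3 nickel): nickel=3 obsidian=1 rubber=2
After 12 (consume 2 nickel): nickel=1 obsidian=1 rubber=2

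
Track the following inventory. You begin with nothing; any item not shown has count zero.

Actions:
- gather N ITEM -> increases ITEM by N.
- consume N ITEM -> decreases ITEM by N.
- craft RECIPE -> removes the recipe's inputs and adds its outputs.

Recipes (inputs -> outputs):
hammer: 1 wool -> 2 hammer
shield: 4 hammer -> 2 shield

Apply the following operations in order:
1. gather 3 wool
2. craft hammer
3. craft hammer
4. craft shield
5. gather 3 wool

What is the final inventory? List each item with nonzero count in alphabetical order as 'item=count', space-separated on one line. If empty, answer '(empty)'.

Answer: shield=2 wool=4

Derivation:
After 1 (gather 3 wool): wool=3
After 2 (craft hammer): hammer=2 wool=2
After 3 (craft hammer): hammer=4 wool=1
After 4 (craft shield): shield=2 wool=1
After 5 (gather 3 wool): shield=2 wool=4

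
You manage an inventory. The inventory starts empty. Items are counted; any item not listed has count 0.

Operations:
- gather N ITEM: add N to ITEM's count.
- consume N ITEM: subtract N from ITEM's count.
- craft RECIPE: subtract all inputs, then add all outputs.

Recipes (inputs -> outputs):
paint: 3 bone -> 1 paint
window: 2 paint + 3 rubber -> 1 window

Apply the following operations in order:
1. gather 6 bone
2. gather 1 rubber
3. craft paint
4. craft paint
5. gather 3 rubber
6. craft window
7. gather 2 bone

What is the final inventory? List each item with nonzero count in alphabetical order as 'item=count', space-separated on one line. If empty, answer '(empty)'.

After 1 (gather 6 bone): bone=6
After 2 (gather 1 rubber): bone=6 rubber=1
After 3 (craft paint): bone=3 paint=1 rubber=1
After 4 (craft paint): paint=2 rubber=1
After 5 (gather 3 rubber): paint=2 rubber=4
After 6 (craft window): rubber=1 window=1
After 7 (gather 2 bone): bone=2 rubber=1 window=1

Answer: bone=2 rubber=1 window=1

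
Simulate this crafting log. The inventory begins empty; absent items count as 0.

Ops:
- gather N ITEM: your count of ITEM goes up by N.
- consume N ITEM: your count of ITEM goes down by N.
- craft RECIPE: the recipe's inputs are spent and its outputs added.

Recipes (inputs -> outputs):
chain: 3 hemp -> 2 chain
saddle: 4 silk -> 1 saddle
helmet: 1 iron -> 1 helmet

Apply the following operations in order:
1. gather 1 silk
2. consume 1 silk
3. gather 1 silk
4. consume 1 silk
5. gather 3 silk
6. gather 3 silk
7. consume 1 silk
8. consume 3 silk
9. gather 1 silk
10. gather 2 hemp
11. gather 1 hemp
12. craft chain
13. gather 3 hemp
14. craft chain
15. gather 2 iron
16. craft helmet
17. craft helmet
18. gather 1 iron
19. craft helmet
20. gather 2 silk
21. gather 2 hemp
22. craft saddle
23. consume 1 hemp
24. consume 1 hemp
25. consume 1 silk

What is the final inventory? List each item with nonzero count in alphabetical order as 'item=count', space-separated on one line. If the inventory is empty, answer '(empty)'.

Answer: chain=4 helmet=3 saddle=1

Derivation:
After 1 (gather 1 silk): silk=1
After 2 (consume 1 silk): (empty)
After 3 (gather 1 silk): silk=1
After 4 (consume 1 silk): (empty)
After 5 (gather 3 silk): silk=3
After 6 (gather 3 silk): silk=6
After 7 (consume 1 silk): silk=5
After 8 (consume 3 silk): silk=2
After 9 (gather 1 silk): silk=3
After 10 (gather 2 hemp): hemp=2 silk=3
After 11 (gather 1 hemp): hemp=3 silk=3
After 12 (craft chain): chain=2 silk=3
After 13 (gather 3 hemp): chain=2 hemp=3 silk=3
After 14 (craft chain): chain=4 silk=3
After 15 (gather 2 iron): chain=4 iron=2 silk=3
After 16 (craft helmet): chain=4 helmet=1 iron=1 silk=3
After 17 (craft helmet): chain=4 helmet=2 silk=3
After 18 (gather 1 iron): chain=4 helmet=2 iron=1 silk=3
After 19 (craft helmet): chain=4 helmet=3 silk=3
After 20 (gather 2 silk): chain=4 helmet=3 silk=5
After 21 (gather 2 hemp): chain=4 helmet=3 hemp=2 silk=5
After 22 (craft saddle): chain=4 helmet=3 hemp=2 saddle=1 silk=1
After 23 (consume 1 hemp): chain=4 helmet=3 hemp=1 saddle=1 silk=1
After 24 (consume 1 hemp): chain=4 helmet=3 saddle=1 silk=1
After 25 (consume 1 silk): chain=4 helmet=3 saddle=1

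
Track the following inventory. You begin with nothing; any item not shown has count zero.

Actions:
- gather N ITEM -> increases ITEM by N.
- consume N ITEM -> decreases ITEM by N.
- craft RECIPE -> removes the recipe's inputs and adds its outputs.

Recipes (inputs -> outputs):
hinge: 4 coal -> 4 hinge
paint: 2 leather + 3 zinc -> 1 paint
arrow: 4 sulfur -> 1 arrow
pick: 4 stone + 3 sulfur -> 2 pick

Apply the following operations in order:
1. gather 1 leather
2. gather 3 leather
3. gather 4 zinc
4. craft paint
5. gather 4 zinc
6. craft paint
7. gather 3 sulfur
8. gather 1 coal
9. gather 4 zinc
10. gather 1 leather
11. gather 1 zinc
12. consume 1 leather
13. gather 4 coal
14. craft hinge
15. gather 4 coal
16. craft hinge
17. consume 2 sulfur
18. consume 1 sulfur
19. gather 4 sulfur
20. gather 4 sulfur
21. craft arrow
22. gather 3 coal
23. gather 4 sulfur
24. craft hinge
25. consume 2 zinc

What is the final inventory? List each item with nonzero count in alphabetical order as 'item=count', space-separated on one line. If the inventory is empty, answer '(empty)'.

After 1 (gather 1 leather): leather=1
After 2 (gather 3 leather): leather=4
After 3 (gather 4 zinc): leather=4 zinc=4
After 4 (craft paint): leather=2 paint=1 zinc=1
After 5 (gather 4 zinc): leather=2 paint=1 zinc=5
After 6 (craft paint): paint=2 zinc=2
After 7 (gather 3 sulfur): paint=2 sulfur=3 zinc=2
After 8 (gather 1 coal): coal=1 paint=2 sulfur=3 zinc=2
After 9 (gather 4 zinc): coal=1 paint=2 sulfur=3 zinc=6
After 10 (gather 1 leather): coal=1 leather=1 paint=2 sulfur=3 zinc=6
After 11 (gather 1 zinc): coal=1 leather=1 paint=2 sulfur=3 zinc=7
After 12 (consume 1 leather): coal=1 paint=2 sulfur=3 zinc=7
After 13 (gather 4 coal): coal=5 paint=2 sulfur=3 zinc=7
After 14 (craft hinge): coal=1 hinge=4 paint=2 sulfur=3 zinc=7
After 15 (gather 4 coal): coal=5 hinge=4 paint=2 sulfur=3 zinc=7
After 16 (craft hinge): coal=1 hinge=8 paint=2 sulfur=3 zinc=7
After 17 (consume 2 sulfur): coal=1 hinge=8 paint=2 sulfur=1 zinc=7
After 18 (consume 1 sulfur): coal=1 hinge=8 paint=2 zinc=7
After 19 (gather 4 sulfur): coal=1 hinge=8 paint=2 sulfur=4 zinc=7
After 20 (gather 4 sulfur): coal=1 hinge=8 paint=2 sulfur=8 zinc=7
After 21 (craft arrow): arrow=1 coal=1 hinge=8 paint=2 sulfur=4 zinc=7
After 22 (gather 3 coal): arrow=1 coal=4 hinge=8 paint=2 sulfur=4 zinc=7
After 23 (gather 4 sulfur): arrow=1 coal=4 hinge=8 paint=2 sulfur=8 zinc=7
After 24 (craft hinge): arrow=1 hinge=12 paint=2 sulfur=8 zinc=7
After 25 (consume 2 zinc): arrow=1 hinge=12 paint=2 sulfur=8 zinc=5

Answer: arrow=1 hinge=12 paint=2 sulfur=8 zinc=5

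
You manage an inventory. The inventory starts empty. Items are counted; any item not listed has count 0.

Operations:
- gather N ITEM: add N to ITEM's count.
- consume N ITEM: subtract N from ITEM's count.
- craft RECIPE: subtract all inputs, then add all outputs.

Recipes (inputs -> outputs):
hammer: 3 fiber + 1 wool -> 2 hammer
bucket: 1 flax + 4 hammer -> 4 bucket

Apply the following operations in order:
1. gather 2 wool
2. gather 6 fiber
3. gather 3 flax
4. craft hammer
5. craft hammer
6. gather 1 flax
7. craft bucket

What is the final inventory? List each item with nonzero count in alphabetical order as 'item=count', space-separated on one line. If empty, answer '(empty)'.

Answer: bucket=4 flax=3

Derivation:
After 1 (gather 2 wool): wool=2
After 2 (gather 6 fiber): fiber=6 wool=2
After 3 (gather 3 flax): fiber=6 flax=3 wool=2
After 4 (craft hammer): fiber=3 flax=3 hammer=2 wool=1
After 5 (craft hammer): flax=3 hammer=4
After 6 (gather 1 flax): flax=4 hammer=4
After 7 (craft bucket): bucket=4 flax=3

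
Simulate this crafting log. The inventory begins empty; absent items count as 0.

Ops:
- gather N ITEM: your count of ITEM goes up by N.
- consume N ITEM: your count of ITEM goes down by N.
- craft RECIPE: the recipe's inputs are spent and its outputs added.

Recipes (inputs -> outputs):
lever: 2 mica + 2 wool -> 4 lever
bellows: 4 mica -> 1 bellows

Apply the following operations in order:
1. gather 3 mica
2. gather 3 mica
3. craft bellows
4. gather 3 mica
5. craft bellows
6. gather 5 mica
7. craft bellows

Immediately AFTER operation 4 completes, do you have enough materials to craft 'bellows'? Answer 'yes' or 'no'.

Answer: yes

Derivation:
After 1 (gather 3 mica): mica=3
After 2 (gather 3 mica): mica=6
After 3 (craft bellows): bellows=1 mica=2
After 4 (gather 3 mica): bellows=1 mica=5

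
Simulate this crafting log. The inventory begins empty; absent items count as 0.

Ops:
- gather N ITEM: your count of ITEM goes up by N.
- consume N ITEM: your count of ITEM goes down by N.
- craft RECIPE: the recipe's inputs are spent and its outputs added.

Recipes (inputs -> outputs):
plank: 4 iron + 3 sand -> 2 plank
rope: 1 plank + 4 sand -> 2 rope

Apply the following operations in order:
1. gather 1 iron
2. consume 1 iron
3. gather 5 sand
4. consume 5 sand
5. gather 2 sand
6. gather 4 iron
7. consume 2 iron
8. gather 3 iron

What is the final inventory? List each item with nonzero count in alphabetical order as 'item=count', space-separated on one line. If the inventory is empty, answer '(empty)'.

Answer: iron=5 sand=2

Derivation:
After 1 (gather 1 iron): iron=1
After 2 (consume 1 iron): (empty)
After 3 (gather 5 sand): sand=5
After 4 (consume 5 sand): (empty)
After 5 (gather 2 sand): sand=2
After 6 (gather 4 iron): iron=4 sand=2
After 7 (consume 2 iron): iron=2 sand=2
After 8 (gather 3 iron): iron=5 sand=2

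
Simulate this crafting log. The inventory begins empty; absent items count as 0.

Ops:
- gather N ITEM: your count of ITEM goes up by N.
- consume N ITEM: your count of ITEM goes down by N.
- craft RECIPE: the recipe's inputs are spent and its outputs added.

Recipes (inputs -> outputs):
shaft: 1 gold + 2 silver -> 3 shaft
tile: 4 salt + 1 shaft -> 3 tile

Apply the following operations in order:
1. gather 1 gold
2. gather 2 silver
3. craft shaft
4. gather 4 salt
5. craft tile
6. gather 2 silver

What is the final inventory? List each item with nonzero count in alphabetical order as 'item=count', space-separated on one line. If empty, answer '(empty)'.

Answer: shaft=2 silver=2 tile=3

Derivation:
After 1 (gather 1 gold): gold=1
After 2 (gather 2 silver): gold=1 silver=2
After 3 (craft shaft): shaft=3
After 4 (gather 4 salt): salt=4 shaft=3
After 5 (craft tile): shaft=2 tile=3
After 6 (gather 2 silver): shaft=2 silver=2 tile=3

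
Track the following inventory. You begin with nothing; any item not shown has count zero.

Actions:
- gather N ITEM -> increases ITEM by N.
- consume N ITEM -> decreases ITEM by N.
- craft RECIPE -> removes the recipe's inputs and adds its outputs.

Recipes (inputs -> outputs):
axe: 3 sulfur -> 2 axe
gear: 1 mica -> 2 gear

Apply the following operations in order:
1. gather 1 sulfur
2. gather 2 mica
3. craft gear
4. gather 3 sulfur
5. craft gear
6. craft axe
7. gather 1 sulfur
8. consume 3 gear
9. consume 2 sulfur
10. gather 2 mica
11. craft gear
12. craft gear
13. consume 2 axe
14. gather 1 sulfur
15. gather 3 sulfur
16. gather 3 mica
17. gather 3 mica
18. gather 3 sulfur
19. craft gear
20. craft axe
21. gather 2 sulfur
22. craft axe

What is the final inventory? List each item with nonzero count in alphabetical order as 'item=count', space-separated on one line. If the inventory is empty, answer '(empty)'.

Answer: axe=4 gear=7 mica=5 sulfur=3

Derivation:
After 1 (gather 1 sulfur): sulfur=1
After 2 (gather 2 mica): mica=2 sulfur=1
After 3 (craft gear): gear=2 mica=1 sulfur=1
After 4 (gather 3 sulfur): gear=2 mica=1 sulfur=4
After 5 (craft gear): gear=4 sulfur=4
After 6 (craft axe): axe=2 gear=4 sulfur=1
After 7 (gather 1 sulfur): axe=2 gear=4 sulfur=2
After 8 (consume 3 gear): axe=2 gear=1 sulfur=2
After 9 (consume 2 sulfur): axe=2 gear=1
After 10 (gather 2 mica): axe=2 gear=1 mica=2
After 11 (craft gear): axe=2 gear=3 mica=1
After 12 (craft gear): axe=2 gear=5
After 13 (consume 2 axe): gear=5
After 14 (gather 1 sulfur): gear=5 sulfur=1
After 15 (gather 3 sulfur): gear=5 sulfur=4
After 16 (gather 3 mica): gear=5 mica=3 sulfur=4
After 17 (gather 3 mica): gear=5 mica=6 sulfur=4
After 18 (gather 3 sulfur): gear=5 mica=6 sulfur=7
After 19 (craft gear): gear=7 mica=5 sulfur=7
After 20 (craft axe): axe=2 gear=7 mica=5 sulfur=4
After 21 (gather 2 sulfur): axe=2 gear=7 mica=5 sulfur=6
After 22 (craft axe): axe=4 gear=7 mica=5 sulfur=3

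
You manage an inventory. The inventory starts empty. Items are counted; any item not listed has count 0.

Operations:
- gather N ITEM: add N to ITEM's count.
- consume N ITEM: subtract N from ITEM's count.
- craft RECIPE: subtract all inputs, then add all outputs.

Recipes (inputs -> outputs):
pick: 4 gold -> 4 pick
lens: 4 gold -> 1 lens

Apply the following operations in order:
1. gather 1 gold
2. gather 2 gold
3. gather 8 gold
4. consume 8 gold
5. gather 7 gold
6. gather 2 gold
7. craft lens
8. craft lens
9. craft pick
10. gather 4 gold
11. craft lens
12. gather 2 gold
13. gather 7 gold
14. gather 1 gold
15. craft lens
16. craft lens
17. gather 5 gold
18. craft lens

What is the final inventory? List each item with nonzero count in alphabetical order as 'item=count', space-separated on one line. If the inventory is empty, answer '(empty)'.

After 1 (gather 1 gold): gold=1
After 2 (gather 2 gold): gold=3
After 3 (gather 8 gold): gold=11
After 4 (consume 8 gold): gold=3
After 5 (gather 7 gold): gold=10
After 6 (gather 2 gold): gold=12
After 7 (craft lens): gold=8 lens=1
After 8 (craft lens): gold=4 lens=2
After 9 (craft pick): lens=2 pick=4
After 10 (gather 4 gold): gold=4 lens=2 pick=4
After 11 (craft lens): lens=3 pick=4
After 12 (gather 2 gold): gold=2 lens=3 pick=4
After 13 (gather 7 gold): gold=9 lens=3 pick=4
After 14 (gather 1 gold): gold=10 lens=3 pick=4
After 15 (craft lens): gold=6 lens=4 pick=4
After 16 (craft lens): gold=2 lens=5 pick=4
After 17 (gather 5 gold): gold=7 lens=5 pick=4
After 18 (craft lens): gold=3 lens=6 pick=4

Answer: gold=3 lens=6 pick=4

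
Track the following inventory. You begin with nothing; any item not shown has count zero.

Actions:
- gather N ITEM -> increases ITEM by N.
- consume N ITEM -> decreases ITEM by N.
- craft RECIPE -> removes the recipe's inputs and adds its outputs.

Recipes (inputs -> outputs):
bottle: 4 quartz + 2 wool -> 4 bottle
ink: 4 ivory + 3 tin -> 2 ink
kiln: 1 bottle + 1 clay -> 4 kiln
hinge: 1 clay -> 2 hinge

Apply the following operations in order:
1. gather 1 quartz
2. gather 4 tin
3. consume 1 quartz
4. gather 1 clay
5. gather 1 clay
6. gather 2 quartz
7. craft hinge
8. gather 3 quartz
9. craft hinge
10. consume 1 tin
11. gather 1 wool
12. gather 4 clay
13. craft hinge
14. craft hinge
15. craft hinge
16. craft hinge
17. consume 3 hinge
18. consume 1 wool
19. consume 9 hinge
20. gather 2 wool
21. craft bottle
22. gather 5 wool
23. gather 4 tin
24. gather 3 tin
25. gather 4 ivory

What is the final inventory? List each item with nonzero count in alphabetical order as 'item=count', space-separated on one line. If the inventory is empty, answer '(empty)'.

After 1 (gather 1 quartz): quartz=1
After 2 (gather 4 tin): quartz=1 tin=4
After 3 (consume 1 quartz): tin=4
After 4 (gather 1 clay): clay=1 tin=4
After 5 (gather 1 clay): clay=2 tin=4
After 6 (gather 2 quartz): clay=2 quartz=2 tin=4
After 7 (craft hinge): clay=1 hinge=2 quartz=2 tin=4
After 8 (gather 3 quartz): clay=1 hinge=2 quartz=5 tin=4
After 9 (craft hinge): hinge=4 quartz=5 tin=4
After 10 (consume 1 tin): hinge=4 quartz=5 tin=3
After 11 (gather 1 wool): hinge=4 quartz=5 tin=3 wool=1
After 12 (gather 4 clay): clay=4 hinge=4 quartz=5 tin=3 wool=1
After 13 (craft hinge): clay=3 hinge=6 quartz=5 tin=3 wool=1
After 14 (craft hinge): clay=2 hinge=8 quartz=5 tin=3 wool=1
After 15 (craft hinge): clay=1 hinge=10 quartz=5 tin=3 wool=1
After 16 (craft hinge): hinge=12 quartz=5 tin=3 wool=1
After 17 (consume 3 hinge): hinge=9 quartz=5 tin=3 wool=1
After 18 (consume 1 wool): hinge=9 quartz=5 tin=3
After 19 (consume 9 hinge): quartz=5 tin=3
After 20 (gather 2 wool): quartz=5 tin=3 wool=2
After 21 (craft bottle): bottle=4 quartz=1 tin=3
After 22 (gather 5 wool): bottle=4 quartz=1 tin=3 wool=5
After 23 (gather 4 tin): bottle=4 quartz=1 tin=7 wool=5
After 24 (gather 3 tin): bottle=4 quartz=1 tin=10 wool=5
After 25 (gather 4 ivory): bottle=4 ivory=4 quartz=1 tin=10 wool=5

Answer: bottle=4 ivory=4 quartz=1 tin=10 wool=5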